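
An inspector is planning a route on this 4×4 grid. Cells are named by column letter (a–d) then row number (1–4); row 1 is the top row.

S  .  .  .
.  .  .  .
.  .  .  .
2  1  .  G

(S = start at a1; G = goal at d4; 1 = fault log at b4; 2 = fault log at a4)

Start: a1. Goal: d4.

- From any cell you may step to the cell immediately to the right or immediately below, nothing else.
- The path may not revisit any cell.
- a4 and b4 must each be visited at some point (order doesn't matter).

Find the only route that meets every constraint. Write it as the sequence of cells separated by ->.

Moves only go right or down, so the column and row indices never decrease.
Route from a1: down 3 to a4, right 3 to d4 — 6 moves in all.
Check: all required cells visited.

a1 -> a2 -> a3 -> a4 -> b4 -> c4 -> d4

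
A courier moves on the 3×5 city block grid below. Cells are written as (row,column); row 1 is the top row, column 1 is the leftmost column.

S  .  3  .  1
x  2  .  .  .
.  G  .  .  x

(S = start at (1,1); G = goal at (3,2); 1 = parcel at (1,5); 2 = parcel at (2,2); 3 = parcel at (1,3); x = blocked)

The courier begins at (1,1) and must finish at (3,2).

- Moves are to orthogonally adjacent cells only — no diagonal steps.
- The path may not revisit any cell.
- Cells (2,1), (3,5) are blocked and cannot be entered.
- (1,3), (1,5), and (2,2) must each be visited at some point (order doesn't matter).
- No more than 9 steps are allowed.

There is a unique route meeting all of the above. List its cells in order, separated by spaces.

Any route must reach (1,3), (1,5), and (2,2) and still end at (3,2) within 9 moves, so the order of the required stops is forced.
Route from (1,1): right 4 to (1,5), down 1 to (2,5), left 3 to (2,2), down 1 to (3,2) — 9 moves in all.
Check: all required cells visited; 9 ≤ 9 moves.

(1,1) (1,2) (1,3) (1,4) (1,5) (2,5) (2,4) (2,3) (2,2) (3,2)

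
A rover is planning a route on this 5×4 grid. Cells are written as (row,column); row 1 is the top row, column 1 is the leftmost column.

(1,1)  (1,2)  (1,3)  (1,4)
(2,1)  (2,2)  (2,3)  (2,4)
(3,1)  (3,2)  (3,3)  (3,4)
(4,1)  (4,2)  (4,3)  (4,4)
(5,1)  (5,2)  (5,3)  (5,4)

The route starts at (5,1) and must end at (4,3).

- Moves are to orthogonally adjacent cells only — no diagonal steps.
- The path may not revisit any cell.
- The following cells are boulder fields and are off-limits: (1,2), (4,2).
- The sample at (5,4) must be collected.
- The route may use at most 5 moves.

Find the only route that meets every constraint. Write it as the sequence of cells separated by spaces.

Any route must reach (5,4) and still end at (4,3) within 5 moves, so the order of the required stops is forced.
Route from (5,1): 3× right (reaching (5,4)), up to (4,4), left to (4,3) — 5 moves in all.
Check: all required cells visited; 5 ≤ 5 moves.

(5,1) (5,2) (5,3) (5,4) (4,4) (4,3)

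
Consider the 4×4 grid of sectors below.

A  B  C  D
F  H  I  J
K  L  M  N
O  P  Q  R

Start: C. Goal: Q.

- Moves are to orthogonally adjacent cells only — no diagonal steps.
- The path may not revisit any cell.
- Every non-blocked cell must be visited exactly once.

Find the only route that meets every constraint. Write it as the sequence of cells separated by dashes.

Need to visit all 16 open cells exactly once, starting at C and ending at Q.
Cell A has only two open neighbours (F and B), so the path must pass straight through it: one of those is the cell it's entered from and the other is where it exits.
Route from C: right 1 to D, down 1 to J, left 2 to H, up 1 to B, left 1 to A, down 3 to O, right 1 to P, up 1 to L, right 2 to N, down 1 to R, left 1 to Q — 15 moves in all.
Check: all 16 open cells covered.

C - D - J - I - H - B - A - F - K - O - P - L - M - N - R - Q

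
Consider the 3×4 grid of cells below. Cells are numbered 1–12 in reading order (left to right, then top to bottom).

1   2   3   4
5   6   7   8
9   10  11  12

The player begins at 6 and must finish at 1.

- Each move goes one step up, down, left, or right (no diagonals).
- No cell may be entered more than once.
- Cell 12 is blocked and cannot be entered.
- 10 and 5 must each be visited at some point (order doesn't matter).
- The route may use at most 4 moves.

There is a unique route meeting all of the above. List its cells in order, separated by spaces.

Any route must reach 10 and 5 and still end at 1 within 4 moves, so the order of the required stops is forced.
Route from 6: down 1 to 10, left 1 to 9, up 2 to 1 — 4 moves in all.
Check: all required cells visited; 4 ≤ 4 moves.

6 10 9 5 1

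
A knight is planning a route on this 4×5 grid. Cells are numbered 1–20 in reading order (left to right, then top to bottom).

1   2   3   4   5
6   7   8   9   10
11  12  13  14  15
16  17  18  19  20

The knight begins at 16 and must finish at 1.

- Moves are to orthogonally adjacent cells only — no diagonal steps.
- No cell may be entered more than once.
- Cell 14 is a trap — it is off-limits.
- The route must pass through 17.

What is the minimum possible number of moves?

5

Any route passes through 17 somewhere between 16 and 1. Summing Manhattan distances along the two legs (16 → 17 → 1) gives a lower bound of 1 + 4 = 5 moves.
A route of 5 moves achieves this: 16 → 17 → 12 → 7 → 2 → 1.
Since 5 matches the lower bound, it is optimal.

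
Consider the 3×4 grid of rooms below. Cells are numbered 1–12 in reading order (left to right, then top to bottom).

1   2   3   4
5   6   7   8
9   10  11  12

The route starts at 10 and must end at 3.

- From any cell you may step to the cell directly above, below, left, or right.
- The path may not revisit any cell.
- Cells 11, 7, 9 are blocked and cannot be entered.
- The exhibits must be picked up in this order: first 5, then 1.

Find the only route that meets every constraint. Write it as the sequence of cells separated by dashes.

10 - 6 - 5 - 1 - 2 - 3

The waypoints must appear in the order 5, 1, with no cell reused.
Route from 10: up 1 to 6, left 1 to 5, up 1 to 1, right 2 to 3 — 5 moves in all.
Check: order respected (5 at step 2, 1 at step 3).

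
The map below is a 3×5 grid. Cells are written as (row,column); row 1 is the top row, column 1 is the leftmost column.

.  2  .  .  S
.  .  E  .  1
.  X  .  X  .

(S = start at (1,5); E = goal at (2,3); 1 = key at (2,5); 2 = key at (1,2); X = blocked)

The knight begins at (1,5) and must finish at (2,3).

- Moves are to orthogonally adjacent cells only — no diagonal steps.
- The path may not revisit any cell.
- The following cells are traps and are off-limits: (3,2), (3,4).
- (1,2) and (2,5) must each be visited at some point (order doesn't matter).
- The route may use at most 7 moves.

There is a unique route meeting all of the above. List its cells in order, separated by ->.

Any route must reach (1,2) and (2,5) and still end at (2,3) within 7 moves, so the order of the required stops is forced.
Route from (1,5): down to (2,5), left to (2,4), up to (1,4), 2× left (reaching (1,2)), down to (2,2), right to (2,3) — 7 moves in all.
Check: all required cells visited; 7 ≤ 7 moves.

(1,5) -> (2,5) -> (2,4) -> (1,4) -> (1,3) -> (1,2) -> (2,2) -> (2,3)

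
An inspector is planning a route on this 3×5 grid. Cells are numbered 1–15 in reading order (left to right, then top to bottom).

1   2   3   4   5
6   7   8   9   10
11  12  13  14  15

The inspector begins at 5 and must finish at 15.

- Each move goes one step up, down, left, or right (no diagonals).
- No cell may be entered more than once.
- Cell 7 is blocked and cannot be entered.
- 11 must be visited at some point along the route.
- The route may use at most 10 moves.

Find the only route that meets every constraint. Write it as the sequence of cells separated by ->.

5 -> 4 -> 3 -> 2 -> 1 -> 6 -> 11 -> 12 -> 13 -> 14 -> 15

The budget equals the shortest possible length, so every move has to be on a shortest route through the required cells.
Route from 5: 4× left (reaching 1), 2× down (reaching 11), 4× right (reaching 15) — 10 moves in all.
Check: all required cells visited; 10 ≤ 10 moves.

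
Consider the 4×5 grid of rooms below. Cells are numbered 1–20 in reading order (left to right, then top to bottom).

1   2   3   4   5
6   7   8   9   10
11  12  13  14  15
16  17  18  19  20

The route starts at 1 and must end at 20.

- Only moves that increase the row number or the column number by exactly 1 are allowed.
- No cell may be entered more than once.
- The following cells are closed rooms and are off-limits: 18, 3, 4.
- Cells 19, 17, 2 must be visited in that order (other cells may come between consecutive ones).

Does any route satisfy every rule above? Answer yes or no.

17 lies to the left of 19, so going from 19 to 17 would need a leftward move — but moves only go right/down, so 19 cannot be visited before 17.

no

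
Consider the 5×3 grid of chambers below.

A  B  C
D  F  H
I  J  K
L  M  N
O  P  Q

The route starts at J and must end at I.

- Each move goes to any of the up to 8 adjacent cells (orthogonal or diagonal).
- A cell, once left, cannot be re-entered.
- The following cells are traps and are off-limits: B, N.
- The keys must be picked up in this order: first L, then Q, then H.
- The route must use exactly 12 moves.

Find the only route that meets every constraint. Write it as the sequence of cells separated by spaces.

The waypoints must appear in the order L, Q, H, with no cell reused.
Route from J: down-left 1 to L, down 1 to O, right 2 to Q, up-left 1 to M, up-right 1 to K, up 2 to C, down-left 1 to F, up-left 1 to A, down 2 to I — 12 moves in all.
Check: order respected (L at step 1, Q at step 4, H at step 7); 12 moves as required.

J L O P Q M K H C F A D I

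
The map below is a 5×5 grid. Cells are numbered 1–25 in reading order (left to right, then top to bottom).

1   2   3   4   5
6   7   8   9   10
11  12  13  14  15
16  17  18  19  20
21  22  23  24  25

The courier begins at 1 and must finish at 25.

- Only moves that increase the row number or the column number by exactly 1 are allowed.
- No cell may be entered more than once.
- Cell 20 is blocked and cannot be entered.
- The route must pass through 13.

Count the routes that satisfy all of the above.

18

A right/down-only route from 1 to 25 makes exactly 4 down-moves and 4 right-moves in some order.
With no other constraints that would be C(8,4) = 70 routes.
Split at 13 and multiply the segment counts (each segment already excludes blocked cells): 1→13: 6; 13→25: 3; product = 18.
That gives 18 routes.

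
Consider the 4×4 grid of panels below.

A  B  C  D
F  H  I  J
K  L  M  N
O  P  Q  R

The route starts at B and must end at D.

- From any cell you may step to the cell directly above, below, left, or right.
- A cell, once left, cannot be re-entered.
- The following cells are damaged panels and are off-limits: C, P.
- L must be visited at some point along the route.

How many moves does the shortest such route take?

Any route passes through L somewhere between B and D. Summing Manhattan distances along the two legs (B → L → D) gives a lower bound of 2 + 4 = 6 moves.
A route of 6 moves achieves this: B → H → L → M → I → J → D.
Since 6 matches the lower bound, it is optimal.

6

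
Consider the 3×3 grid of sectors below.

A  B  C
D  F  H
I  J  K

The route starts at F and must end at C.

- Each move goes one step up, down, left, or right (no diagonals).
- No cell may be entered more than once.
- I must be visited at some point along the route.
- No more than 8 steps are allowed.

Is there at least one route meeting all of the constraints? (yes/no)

yes

One route that works: F → J → I → D → A → B → C.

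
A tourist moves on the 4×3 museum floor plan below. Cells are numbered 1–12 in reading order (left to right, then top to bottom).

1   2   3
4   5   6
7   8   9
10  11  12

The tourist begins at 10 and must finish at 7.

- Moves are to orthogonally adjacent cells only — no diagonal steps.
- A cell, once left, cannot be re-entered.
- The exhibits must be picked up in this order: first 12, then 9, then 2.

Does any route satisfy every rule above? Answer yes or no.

yes

One route that works: 10 → 11 → 12 → 9 → 6 → 3 → 2 → 5 → 8 → 7.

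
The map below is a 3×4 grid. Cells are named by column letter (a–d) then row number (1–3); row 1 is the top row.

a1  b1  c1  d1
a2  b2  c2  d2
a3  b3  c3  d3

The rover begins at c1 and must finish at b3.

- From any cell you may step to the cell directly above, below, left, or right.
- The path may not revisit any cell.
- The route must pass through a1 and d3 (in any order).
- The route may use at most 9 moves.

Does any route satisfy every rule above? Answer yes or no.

One route that works: c1 → b1 → a1 → a2 → b2 → c2 → d2 → d3 → c3 → b3.

yes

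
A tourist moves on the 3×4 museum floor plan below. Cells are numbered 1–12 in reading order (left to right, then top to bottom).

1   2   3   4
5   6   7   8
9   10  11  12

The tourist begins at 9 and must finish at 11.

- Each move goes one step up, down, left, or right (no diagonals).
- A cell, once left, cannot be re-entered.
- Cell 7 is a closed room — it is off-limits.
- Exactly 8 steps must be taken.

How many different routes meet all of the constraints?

Need simple routes of exactly 8 moves from 9 to 11 (Manhattan distance 2, so 3 moves are spent on a detour and 3 undoing it).
Enumerating: 9 5 1 2 3 4 8 12 11 | 9 5 6 2 3 4 8 12 11 | 9 10 6 2 3 4 8 12 11.
That gives 3 routes.

3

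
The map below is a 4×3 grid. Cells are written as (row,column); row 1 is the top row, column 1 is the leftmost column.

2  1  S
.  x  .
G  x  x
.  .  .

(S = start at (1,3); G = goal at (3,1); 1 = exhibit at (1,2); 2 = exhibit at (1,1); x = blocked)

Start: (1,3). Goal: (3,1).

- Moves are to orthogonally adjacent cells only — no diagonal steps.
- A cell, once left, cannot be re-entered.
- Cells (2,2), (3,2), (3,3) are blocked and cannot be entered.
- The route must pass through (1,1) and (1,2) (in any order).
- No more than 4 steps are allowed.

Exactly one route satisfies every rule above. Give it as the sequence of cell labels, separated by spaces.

(1,3) (1,2) (1,1) (2,1) (3,1)

The budget equals the shortest possible length, so every move has to be on a shortest route through the required cells.
Route from (1,3): 2× left (reaching (1,1)), 2× down (reaching (3,1)) — 4 moves in all.
Check: all required cells visited; 4 ≤ 4 moves.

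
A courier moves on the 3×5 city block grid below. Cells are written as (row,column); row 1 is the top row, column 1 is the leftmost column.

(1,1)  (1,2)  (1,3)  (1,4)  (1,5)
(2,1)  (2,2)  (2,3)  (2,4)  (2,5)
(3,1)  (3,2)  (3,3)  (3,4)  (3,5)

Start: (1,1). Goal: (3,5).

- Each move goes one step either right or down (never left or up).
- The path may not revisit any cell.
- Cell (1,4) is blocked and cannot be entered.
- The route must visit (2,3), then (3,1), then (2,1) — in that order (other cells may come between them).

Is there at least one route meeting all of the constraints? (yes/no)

(3,1) lies to the left of (2,3), so going from (2,3) to (3,1) would need a leftward move — but moves only go right/down, so (2,3) cannot be visited before (3,1).

no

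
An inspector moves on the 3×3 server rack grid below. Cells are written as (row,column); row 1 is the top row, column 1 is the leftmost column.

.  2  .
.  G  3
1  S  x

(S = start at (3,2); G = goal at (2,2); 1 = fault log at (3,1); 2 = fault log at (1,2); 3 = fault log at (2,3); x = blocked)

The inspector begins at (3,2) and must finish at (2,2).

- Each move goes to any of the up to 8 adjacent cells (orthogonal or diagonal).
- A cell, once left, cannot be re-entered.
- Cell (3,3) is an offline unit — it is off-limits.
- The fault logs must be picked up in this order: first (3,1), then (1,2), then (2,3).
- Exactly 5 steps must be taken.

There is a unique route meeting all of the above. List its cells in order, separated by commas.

The waypoints must appear in the order (3,1), (1,2), (2,3), with no cell reused.
Route from (3,2): left to (3,1), up to (2,1), up-right to (1,2), down-right to (2,3), left to (2,2) — 5 moves in all.
Check: order respected (1 at step 1, 2 at step 3, 3 at step 4); 5 moves as required.

(3,2), (3,1), (2,1), (1,2), (2,3), (2,2)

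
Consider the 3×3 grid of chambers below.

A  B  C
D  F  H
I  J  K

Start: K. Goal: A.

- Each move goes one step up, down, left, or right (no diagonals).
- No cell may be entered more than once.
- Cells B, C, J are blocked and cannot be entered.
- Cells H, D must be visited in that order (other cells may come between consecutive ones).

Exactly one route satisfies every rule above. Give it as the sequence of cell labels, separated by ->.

The waypoints must appear in the order H, D, with no cell reused.
Route from K: up to H, 2× left (reaching D), up to A — 4 moves in all.
Check: order respected (H at step 1, D at step 3).

K -> H -> F -> D -> A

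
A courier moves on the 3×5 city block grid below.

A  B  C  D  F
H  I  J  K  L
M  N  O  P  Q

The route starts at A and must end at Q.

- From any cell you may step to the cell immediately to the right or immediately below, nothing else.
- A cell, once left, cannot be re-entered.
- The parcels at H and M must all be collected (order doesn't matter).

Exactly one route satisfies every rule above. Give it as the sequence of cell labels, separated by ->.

A -> H -> M -> N -> O -> P -> Q

Moves only go right or down, so the column and row indices never decrease.
Route from A: down 2 to M, right 4 to Q — 6 moves in all.
Check: all required cells visited.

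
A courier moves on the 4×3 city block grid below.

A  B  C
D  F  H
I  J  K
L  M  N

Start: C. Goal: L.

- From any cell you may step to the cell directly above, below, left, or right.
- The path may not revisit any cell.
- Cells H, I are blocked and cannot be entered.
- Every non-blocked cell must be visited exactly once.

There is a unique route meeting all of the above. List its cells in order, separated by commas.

C, B, A, D, F, J, K, N, M, L

Need to visit all 10 open cells exactly once, starting at C and ending at L.
Cell A has only two open neighbours (D and B), so the path must pass straight through it: one of those is the cell it's entered from and the other is where it exits.
Route from C: left 2 to A, down 1 to D, right 1 to F, down 1 to J, right 1 to K, down 1 to N, left 2 to L — 9 moves in all.
Check: all 10 open cells covered.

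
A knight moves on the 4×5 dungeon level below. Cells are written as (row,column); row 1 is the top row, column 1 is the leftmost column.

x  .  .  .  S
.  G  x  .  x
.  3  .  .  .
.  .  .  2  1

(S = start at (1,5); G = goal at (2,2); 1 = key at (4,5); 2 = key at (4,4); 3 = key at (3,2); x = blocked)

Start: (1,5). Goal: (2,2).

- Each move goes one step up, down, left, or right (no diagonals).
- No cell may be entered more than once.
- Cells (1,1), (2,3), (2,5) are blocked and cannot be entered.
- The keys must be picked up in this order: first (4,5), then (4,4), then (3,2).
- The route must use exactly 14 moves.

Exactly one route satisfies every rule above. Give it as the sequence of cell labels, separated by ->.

The waypoints must appear in the order (4,5), (4,4), (3,2), with no cell reused.
Route from (1,5): left to (1,4), 2× down (reaching (3,4)), right to (3,5), down to (4,5), 2× left (reaching (4,3)), up to (3,3), left to (3,2), down to (4,2), left to (4,1), 2× up (reaching (2,1)), right to (2,2) — 14 moves in all.
Check: order respected (1 at step 5, 2 at step 6, 3 at step 9); 14 moves as required.

(1,5) -> (1,4) -> (2,4) -> (3,4) -> (3,5) -> (4,5) -> (4,4) -> (4,3) -> (3,3) -> (3,2) -> (4,2) -> (4,1) -> (3,1) -> (2,1) -> (2,2)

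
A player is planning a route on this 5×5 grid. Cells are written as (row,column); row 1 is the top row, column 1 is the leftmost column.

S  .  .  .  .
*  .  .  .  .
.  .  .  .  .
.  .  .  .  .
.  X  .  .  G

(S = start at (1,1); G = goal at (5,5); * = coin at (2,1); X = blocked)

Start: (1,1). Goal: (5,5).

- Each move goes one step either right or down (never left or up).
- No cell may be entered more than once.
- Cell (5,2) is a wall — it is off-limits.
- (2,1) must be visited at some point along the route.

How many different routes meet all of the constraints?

31

A right/down-only route from (1,1) to (5,5) makes exactly 4 down-moves and 4 right-moves in some order.
With no other constraints that would be C(8,4) = 70 routes.
Split at (2,1) and multiply the segment counts (each segment already excludes blocked cells): (1,1)→(2,1): 1; (2,1)→(5,5): 31; product = 31.
That gives 31 routes.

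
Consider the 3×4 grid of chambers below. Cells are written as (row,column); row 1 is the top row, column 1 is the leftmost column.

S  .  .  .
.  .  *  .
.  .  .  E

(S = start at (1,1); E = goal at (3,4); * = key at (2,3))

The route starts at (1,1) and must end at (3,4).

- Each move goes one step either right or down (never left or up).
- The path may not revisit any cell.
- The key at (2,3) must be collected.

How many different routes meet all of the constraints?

6

A right/down-only route from (1,1) to (3,4) makes exactly 2 down-moves and 3 right-moves in some order.
With no other constraints that would be C(5,2) = 10 routes.
Split at (2,3) and multiply the segment counts: (1,1)→(2,3): 3; (2,3)→(3,4): 2; product = 6.
That gives 6 routes.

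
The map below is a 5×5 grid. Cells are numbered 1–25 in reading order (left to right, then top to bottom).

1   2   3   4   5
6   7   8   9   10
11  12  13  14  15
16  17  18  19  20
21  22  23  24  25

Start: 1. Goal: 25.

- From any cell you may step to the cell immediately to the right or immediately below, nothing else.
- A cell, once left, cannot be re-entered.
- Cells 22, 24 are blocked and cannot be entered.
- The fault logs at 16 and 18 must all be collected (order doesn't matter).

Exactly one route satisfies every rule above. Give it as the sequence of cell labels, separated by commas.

Moves only go right or down, so the column and row indices never decrease.
Route from 1: 3× down (reaching 16), 4× right (reaching 20), down to 25 — 8 moves in all.
Check: all required cells visited.

1, 6, 11, 16, 17, 18, 19, 20, 25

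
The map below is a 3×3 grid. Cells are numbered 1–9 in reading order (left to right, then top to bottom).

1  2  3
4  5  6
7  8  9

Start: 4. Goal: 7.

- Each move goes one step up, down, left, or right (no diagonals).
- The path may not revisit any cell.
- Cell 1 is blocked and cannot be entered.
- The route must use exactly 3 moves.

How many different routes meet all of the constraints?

1

Need simple routes of exactly 3 moves from 4 to 7 (Manhattan distance 1, so 1 moves are spent on a detour and 1 undoing it).
Enumerating: 4 5 8 7.
That gives 1 route.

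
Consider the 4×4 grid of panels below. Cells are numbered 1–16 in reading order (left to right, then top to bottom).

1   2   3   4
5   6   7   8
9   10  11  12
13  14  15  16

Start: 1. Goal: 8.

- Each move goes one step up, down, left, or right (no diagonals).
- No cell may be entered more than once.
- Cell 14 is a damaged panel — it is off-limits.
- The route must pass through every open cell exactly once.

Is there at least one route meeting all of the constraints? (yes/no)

Cell 13 has only one open neighbour but is neither the start nor the goal, so a Hamiltonian route would have to both enter and leave it through the same neighbour — impossible without revisiting.

no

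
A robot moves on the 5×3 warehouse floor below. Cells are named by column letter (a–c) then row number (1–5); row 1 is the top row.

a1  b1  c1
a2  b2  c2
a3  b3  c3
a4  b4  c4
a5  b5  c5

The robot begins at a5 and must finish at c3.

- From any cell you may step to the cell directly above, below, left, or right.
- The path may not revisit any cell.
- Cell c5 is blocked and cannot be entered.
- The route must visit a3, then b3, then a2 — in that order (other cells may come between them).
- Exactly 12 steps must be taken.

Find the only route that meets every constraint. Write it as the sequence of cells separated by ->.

The waypoints must appear in the order a3, b3, a2, with no cell reused.
Route from a5: right to b5, up to b4, left to a4, up to a3, right to b3, up to b2, left to a2, up to a1, 2× right (reaching c1), 2× down (reaching c3) — 12 moves in all.
Check: order respected (a3 at step 4, b3 at step 5, a2 at step 7); 12 moves as required.

a5 -> b5 -> b4 -> a4 -> a3 -> b3 -> b2 -> a2 -> a1 -> b1 -> c1 -> c2 -> c3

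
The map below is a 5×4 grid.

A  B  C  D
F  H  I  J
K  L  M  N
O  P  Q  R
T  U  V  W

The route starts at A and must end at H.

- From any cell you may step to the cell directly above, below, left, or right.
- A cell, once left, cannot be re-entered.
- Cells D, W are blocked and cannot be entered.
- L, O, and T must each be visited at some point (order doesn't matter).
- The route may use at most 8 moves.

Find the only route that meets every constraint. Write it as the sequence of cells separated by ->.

A -> F -> K -> O -> T -> U -> P -> L -> H

The 8-move cap with required stops at L, O, T leaves no slack for detours.
Route from A: down 4 to T, right 1 to U, up 3 to H — 8 moves in all.
Check: all required cells visited; 8 ≤ 8 moves.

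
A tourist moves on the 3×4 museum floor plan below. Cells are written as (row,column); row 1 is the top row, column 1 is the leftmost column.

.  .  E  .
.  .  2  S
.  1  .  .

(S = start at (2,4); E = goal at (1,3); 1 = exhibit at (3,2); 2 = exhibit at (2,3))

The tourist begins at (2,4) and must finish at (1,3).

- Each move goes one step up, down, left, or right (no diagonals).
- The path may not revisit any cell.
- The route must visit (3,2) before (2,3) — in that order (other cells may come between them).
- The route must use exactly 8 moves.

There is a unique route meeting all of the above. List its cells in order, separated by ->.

The waypoints must appear in the order (3,2), (2,3), with no cell reused.
Route from (2,4): down to (3,4), 3× left (reaching (3,1)), up to (2,1), 2× right (reaching (2,3)), up to (1,3) — 8 moves in all.
Check: order respected (1 at step 3, 2 at step 7); 8 moves as required.

(2,4) -> (3,4) -> (3,3) -> (3,2) -> (3,1) -> (2,1) -> (2,2) -> (2,3) -> (1,3)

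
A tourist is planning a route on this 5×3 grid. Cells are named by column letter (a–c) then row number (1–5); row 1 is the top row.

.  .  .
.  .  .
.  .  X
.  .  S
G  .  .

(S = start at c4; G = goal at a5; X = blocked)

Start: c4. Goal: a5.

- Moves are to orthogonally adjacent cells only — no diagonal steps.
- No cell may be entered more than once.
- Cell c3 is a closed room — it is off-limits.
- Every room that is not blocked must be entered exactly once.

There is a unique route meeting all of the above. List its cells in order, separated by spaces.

Need to visit all 14 open cells exactly once, starting at c4 and ending at a5.
Cell c5 has only two open neighbours (c4 and b5), so the path must pass straight through it: one of those is the cell it's entered from and the other is where it exits.
Route from c4: down 1 to c5, left 1 to b5, up 3 to b2, right 1 to c2, up 1 to c1, left 2 to a1, down 4 to a5 — 13 moves in all.
Check: all 14 open cells covered.

c4 c5 b5 b4 b3 b2 c2 c1 b1 a1 a2 a3 a4 a5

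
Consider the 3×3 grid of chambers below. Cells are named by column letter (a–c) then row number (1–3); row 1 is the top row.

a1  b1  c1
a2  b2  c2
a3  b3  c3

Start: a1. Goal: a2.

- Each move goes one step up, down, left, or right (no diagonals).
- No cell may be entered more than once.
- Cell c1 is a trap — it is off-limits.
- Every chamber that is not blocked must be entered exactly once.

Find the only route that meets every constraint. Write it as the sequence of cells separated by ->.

a1 -> b1 -> b2 -> c2 -> c3 -> b3 -> a3 -> a2

Need to visit all 8 open cells exactly once, starting at a1 and ending at a2.
Cell a3 has only two open neighbours (a2 and b3), so the path must pass straight through it: one of those is the cell it's entered from and the other is where it exits.
Route from a1: right to b1, down to b2, right to c2, down to c3, 2× left (reaching a3), up to a2 — 7 moves in all.
Check: all 8 open cells covered.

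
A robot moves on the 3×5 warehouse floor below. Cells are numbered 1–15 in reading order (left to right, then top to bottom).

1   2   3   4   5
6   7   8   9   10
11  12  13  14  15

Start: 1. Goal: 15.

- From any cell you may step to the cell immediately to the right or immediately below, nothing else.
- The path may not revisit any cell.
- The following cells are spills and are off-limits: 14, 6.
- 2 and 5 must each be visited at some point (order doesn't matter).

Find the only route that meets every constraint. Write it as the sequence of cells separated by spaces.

1 2 3 4 5 10 15

Moves only go right or down, so the column and row indices never decrease.
Route from 1: right 4 to 5, down 2 to 15 — 6 moves in all.
Check: all required cells visited.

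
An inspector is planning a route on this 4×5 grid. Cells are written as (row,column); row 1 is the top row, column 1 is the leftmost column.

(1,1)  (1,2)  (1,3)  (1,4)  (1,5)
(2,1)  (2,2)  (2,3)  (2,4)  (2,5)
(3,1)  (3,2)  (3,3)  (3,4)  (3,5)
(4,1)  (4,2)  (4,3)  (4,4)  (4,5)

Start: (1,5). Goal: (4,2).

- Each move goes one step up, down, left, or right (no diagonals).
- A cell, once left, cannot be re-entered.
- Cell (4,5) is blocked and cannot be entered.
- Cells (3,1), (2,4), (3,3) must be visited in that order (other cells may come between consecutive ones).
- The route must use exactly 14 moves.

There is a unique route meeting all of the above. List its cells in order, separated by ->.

(1,5) -> (1,4) -> (1,3) -> (1,2) -> (1,1) -> (2,1) -> (3,1) -> (3,2) -> (2,2) -> (2,3) -> (2,4) -> (3,4) -> (3,3) -> (4,3) -> (4,2)

The waypoints must appear in the order (3,1), (2,4), (3,3), with no cell reused.
Route from (1,5): left 4 to (1,1), down 2 to (3,1), right 1 to (3,2), up 1 to (2,2), right 2 to (2,4), down 1 to (3,4), left 1 to (3,3), down 1 to (4,3), left 1 to (4,2) — 14 moves in all.
Check: order respected ((3,1) at step 6, (2,4) at step 10, (3,3) at step 12); 14 moves as required.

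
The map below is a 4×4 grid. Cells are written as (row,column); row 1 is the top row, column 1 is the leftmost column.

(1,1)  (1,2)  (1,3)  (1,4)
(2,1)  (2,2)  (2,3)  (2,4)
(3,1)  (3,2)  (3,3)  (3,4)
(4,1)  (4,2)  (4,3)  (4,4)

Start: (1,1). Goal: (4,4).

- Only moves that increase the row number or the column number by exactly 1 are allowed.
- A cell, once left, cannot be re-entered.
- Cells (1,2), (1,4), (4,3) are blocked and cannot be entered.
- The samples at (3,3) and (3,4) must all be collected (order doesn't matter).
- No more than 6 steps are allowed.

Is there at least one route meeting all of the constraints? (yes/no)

One route that works: (1,1) → (2,1) → (3,1) → (3,2) → (3,3) → (3,4) → (4,4).

yes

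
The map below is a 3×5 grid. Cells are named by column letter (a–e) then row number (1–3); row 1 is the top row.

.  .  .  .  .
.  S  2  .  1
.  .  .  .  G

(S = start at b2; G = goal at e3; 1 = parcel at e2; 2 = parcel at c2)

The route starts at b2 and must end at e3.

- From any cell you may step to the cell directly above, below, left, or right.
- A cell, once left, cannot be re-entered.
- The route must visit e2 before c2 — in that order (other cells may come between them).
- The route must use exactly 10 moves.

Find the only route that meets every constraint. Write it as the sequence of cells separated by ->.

The waypoints must appear in the order e2, c2, with no cell reused.
Route from b2: up 1 to b1, right 3 to e1, down 1 to e2, left 2 to c2, down 1 to c3, right 2 to e3 — 10 moves in all.
Check: order respected (1 at step 5, 2 at step 7); 10 moves as required.

b2 -> b1 -> c1 -> d1 -> e1 -> e2 -> d2 -> c2 -> c3 -> d3 -> e3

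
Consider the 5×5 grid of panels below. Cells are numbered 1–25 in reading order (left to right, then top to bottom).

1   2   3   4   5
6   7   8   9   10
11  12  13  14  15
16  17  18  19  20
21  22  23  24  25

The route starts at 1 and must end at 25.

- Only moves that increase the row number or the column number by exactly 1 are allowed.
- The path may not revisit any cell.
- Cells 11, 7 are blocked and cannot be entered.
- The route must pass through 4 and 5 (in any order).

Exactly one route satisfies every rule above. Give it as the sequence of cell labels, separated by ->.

Moves only go right or down, so the column and row indices never decrease.
Route from 1: right 4 to 5, down 4 to 25 — 8 moves in all.
Check: all required cells visited.

1 -> 2 -> 3 -> 4 -> 5 -> 10 -> 15 -> 20 -> 25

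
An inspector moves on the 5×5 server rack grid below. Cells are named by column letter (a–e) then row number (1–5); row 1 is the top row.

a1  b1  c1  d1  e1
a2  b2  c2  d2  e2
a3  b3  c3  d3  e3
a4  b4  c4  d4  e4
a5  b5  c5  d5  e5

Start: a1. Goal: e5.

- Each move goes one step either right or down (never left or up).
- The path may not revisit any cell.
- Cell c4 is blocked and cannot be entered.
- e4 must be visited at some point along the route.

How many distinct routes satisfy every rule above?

25

A right/down-only route from a1 to e5 makes exactly 4 down-moves and 4 right-moves in some order.
With no other constraints that would be C(8,4) = 70 routes.
Split at e4 and multiply the segment counts (each segment already excludes blocked cells): a1→e4: 25; e4→e5: 1; product = 25.
That gives 25 routes.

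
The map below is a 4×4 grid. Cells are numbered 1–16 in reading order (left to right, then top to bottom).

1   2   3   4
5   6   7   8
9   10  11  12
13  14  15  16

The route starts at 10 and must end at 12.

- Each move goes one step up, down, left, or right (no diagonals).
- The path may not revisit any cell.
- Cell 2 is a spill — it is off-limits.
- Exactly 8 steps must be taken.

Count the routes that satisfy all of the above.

8

Need simple routes of exactly 8 moves from 10 to 12 (Manhattan distance 2, so 3 moves are spent on a detour and 3 undoing it).
Enumerating: 10 6 5 9 13 14 15 11 12 | 10 6 5 9 13 14 15 16 12 | 10 14 13 9 5 6 7 11 12 | 10 14 13 9 5 6 7 8 12 | 10 14 15 11 7 3 4 8 12 | 10 9 5 6 7 3 4 8 12 | 10 9 5 6 7 11 15 16 12 | 10 9 13 14 15 11 7 8 12.
That gives 8 routes.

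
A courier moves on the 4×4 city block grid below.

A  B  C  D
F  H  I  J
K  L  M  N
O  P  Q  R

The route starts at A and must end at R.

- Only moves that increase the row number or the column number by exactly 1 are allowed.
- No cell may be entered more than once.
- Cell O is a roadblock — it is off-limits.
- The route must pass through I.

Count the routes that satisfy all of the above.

A right/down-only route from A to R makes exactly 3 down-moves and 3 right-moves in some order.
With no other constraints that would be C(6,3) = 20 routes.
Split at I and multiply the segment counts (each segment already excludes blocked cells): A→I: 3; I→R: 3; product = 9.
That gives 9 routes.

9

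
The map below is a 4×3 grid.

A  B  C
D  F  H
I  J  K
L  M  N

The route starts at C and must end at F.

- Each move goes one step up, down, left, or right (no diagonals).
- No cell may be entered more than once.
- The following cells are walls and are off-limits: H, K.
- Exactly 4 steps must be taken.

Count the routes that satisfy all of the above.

Need simple routes of exactly 4 moves from C to F (Manhattan distance 2, so 1 moves are spent on a detour and 1 undoing it).
Enumerating: C B A D F.
That gives 1 route.

1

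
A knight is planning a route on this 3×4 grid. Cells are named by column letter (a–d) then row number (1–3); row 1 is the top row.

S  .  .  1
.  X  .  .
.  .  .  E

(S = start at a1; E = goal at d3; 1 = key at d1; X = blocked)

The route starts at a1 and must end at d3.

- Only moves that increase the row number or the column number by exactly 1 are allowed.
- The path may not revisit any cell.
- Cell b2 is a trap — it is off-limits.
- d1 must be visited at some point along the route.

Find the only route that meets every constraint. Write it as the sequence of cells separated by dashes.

Moves only go right or down, so the column and row indices never decrease.
Route from a1: right 3 to d1, down 2 to d3 — 5 moves in all.
Check: all required cells visited.

a1 - b1 - c1 - d1 - d2 - d3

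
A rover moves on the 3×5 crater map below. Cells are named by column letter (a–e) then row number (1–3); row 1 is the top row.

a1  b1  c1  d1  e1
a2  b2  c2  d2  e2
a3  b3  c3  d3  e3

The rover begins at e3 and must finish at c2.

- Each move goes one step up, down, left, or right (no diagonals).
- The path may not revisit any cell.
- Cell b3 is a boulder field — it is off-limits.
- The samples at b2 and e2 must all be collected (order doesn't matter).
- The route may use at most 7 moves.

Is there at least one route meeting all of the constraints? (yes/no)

yes

One route that works: e3 → e2 → e1 → d1 → c1 → b1 → b2 → c2.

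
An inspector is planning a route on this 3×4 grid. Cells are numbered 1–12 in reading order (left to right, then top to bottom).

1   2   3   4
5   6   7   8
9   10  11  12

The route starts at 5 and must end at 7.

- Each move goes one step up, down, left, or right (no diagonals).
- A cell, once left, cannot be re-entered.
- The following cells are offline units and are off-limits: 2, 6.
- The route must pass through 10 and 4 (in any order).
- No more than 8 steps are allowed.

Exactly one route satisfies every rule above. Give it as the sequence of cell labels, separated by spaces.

Any route must reach 10 and 4 and still end at 7 within 8 moves, so the order of the required stops is forced.
Route from 5: down 1 to 9, right 3 to 12, up 2 to 4, left 1 to 3, down 1 to 7 — 8 moves in all.
Check: all required cells visited; 8 ≤ 8 moves.

5 9 10 11 12 8 4 3 7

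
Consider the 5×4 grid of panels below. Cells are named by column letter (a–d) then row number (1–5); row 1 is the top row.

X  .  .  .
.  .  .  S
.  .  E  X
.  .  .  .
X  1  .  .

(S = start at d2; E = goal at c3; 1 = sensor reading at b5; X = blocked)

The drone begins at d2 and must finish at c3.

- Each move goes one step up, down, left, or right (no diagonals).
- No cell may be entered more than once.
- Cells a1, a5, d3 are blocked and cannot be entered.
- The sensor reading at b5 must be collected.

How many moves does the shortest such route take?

Any route passes through b5 somewhere between d2 and c3. Summing Manhattan distances along the two legs (d2 → b5 → c3) gives a lower bound of 5 + 3 = 8 moves.
A route of 8 moves achieves this: d2 → c2 → b2 → b3 → b4 → b5 → c5 → c4 → c3.
Since 8 matches the lower bound, it is optimal.

8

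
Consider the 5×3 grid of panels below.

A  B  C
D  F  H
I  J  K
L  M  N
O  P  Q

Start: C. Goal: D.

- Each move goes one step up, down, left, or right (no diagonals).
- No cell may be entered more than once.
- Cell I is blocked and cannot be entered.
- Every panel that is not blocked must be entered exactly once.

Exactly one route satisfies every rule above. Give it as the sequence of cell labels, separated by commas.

C, H, K, N, Q, P, O, L, M, J, F, B, A, D

Need to visit all 14 open cells exactly once, starting at C and ending at D.
Cell Q has only two open neighbours (N and P), so the path must pass straight through it: one of those is the cell it's entered from and the other is where it exits.
Route from C: down 4 to Q, left 2 to O, up 1 to L, right 1 to M, up 3 to B, left 1 to A, down 1 to D — 13 moves in all.
Check: all 14 open cells covered.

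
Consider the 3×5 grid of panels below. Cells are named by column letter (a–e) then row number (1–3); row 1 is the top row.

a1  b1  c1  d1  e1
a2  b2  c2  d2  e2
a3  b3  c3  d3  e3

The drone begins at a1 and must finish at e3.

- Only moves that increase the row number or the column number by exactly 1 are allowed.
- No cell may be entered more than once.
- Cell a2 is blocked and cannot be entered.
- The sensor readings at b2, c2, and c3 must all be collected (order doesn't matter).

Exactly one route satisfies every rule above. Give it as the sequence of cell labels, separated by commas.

a1, b1, b2, c2, c3, d3, e3

Moves only go right or down, so the column and row indices never decrease.
Route from a1: right to b1, down to b2, right to c2, down to c3, 2× right (reaching e3) — 6 moves in all.
Check: all required cells visited.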